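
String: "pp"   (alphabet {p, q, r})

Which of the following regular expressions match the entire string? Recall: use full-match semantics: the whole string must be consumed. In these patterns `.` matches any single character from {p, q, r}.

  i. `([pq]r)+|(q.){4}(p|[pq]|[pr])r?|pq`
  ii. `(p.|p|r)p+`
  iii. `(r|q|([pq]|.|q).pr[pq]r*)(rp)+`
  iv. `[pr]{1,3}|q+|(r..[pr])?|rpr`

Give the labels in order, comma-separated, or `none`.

i → no match
ii → match
iii → no match — must end with "rp"
iv → match

ii, iv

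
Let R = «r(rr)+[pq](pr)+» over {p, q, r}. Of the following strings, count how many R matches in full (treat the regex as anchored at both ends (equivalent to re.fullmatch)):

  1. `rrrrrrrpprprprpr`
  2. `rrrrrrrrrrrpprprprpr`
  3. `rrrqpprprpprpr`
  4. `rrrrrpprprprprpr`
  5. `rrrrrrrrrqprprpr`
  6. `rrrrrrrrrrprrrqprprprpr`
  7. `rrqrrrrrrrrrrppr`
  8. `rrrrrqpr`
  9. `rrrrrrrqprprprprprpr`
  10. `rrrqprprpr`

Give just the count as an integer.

7

1 → match
2 → match
3 → no match
4 → match
5 → match
6 → no match
7 → no match — must start with `rrr`
8 → match
9 → match
10 → match
Total matched: 7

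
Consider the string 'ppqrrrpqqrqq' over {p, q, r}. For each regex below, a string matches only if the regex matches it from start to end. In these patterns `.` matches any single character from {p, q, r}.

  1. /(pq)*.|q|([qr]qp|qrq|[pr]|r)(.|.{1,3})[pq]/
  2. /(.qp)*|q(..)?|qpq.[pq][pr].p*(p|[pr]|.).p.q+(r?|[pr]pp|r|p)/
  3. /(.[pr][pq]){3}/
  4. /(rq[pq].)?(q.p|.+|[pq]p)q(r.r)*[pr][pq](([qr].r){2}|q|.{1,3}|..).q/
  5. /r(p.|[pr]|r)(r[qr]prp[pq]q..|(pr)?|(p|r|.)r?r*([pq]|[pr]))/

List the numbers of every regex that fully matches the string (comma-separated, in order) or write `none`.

1 → no match
2 → no match
3 → no match
4 → match
5 → no match — must start with 'r'

4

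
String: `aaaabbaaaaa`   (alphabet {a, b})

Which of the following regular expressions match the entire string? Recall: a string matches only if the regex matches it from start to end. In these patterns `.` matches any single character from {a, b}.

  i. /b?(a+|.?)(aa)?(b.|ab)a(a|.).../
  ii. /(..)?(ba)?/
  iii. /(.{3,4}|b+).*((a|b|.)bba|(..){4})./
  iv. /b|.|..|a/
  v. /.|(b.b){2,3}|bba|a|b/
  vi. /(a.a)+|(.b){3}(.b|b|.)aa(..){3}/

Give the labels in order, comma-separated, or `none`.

i

i → match
ii → no match
iii → no match
iv → no match
v → no match
vi → no match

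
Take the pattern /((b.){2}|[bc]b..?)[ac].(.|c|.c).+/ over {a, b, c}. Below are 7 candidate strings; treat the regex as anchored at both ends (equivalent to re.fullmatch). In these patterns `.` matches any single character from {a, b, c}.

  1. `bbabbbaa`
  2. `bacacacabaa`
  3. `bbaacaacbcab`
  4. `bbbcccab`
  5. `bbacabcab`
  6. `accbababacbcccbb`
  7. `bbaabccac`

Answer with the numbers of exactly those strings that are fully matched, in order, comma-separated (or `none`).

1 → no match
2 → no match
3 → match
4 → match
5 → match
6 → no match
7 → match

3, 4, 5, 7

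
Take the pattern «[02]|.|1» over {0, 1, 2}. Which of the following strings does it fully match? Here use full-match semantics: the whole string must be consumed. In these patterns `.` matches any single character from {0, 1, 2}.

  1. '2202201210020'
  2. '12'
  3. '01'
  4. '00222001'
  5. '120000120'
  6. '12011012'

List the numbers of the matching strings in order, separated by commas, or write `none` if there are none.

none

1 → no match
2 → no match
3 → no match
4 → no match
5 → no match
6 → no match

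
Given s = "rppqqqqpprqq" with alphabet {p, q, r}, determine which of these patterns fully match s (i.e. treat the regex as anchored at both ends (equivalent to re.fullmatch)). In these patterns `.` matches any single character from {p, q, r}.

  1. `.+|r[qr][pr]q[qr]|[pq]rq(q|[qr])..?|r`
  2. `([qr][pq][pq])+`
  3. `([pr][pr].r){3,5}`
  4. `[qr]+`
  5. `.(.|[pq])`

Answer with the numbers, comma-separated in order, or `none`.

1 → match
2 → match
3 → no match — must end with "r"
4 → no match
5 → no match

1, 2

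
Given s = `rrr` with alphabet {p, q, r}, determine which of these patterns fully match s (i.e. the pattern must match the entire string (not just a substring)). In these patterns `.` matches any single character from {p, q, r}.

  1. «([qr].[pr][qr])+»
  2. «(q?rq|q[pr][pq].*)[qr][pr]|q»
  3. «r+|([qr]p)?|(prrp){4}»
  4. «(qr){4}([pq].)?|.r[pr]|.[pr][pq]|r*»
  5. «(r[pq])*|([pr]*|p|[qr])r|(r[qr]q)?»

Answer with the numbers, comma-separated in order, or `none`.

1 → no match
2 → no match
3 → match
4 → match
5 → match

3, 4, 5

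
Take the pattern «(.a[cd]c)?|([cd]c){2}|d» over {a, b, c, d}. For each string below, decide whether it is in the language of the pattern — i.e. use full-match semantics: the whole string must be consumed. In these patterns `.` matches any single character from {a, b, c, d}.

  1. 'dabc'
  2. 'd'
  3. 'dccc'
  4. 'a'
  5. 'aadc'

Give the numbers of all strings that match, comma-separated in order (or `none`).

1 → no match
2 → match
3 → match
4 → no match
5 → match

2, 3, 5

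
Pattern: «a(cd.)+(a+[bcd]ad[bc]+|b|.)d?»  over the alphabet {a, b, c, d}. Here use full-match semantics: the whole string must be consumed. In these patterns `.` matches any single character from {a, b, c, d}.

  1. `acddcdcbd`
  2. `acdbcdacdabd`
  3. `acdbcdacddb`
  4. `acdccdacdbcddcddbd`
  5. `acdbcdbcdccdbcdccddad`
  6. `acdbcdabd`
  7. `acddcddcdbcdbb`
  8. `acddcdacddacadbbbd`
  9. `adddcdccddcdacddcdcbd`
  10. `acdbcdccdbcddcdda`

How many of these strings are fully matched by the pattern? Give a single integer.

9

1 → match
2 → match
3 → match
4 → match
5 → match
6 → match
7 → match
8 → match
9 → no match — must start with `acd`
10 → match
Total matched: 9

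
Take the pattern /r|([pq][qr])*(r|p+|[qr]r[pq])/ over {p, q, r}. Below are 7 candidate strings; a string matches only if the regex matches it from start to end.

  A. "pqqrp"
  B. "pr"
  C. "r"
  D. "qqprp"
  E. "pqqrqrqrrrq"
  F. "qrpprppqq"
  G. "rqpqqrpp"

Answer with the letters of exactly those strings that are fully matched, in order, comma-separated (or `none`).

A, C, D, E

A. "pqqrp" → match
B. "pr" → no match
C. "r" → match
D. "qqprp" → match
E. "pqqrqrqrrrq" → match
F. "qrpprppqq" → no match
G. "rqpqqrpp" → no match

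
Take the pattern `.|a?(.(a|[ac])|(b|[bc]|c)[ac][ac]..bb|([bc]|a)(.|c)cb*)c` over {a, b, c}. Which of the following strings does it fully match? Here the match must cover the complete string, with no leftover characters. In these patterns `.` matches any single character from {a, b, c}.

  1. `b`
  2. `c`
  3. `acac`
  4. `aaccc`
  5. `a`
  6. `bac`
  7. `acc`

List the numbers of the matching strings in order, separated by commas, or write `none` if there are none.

1, 2, 3, 4, 5, 6, 7

1. `b` → match
2. `c` → match
3. `acac` → match
4. `aaccc` → match
5. `a` → match
6. `bac` → match
7. `acc` → match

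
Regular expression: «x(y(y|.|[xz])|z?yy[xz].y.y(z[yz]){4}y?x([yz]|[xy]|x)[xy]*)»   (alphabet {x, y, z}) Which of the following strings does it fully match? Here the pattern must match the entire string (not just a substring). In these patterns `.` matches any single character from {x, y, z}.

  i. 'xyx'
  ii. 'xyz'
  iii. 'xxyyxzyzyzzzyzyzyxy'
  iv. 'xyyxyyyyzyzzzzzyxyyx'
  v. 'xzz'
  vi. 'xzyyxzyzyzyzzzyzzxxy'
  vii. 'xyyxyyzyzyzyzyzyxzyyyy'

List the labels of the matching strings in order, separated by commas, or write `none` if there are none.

i → match
ii → match
iii → no match
iv → match
v → no match
vi → match
vii → match

i, ii, iv, vi, vii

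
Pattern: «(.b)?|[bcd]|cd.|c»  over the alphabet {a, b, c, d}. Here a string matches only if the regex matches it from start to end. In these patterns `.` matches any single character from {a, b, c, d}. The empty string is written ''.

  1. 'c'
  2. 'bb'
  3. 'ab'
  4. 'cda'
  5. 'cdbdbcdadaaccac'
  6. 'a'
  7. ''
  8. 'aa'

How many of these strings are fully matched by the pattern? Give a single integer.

5

1 → match
2 → match
3 → match
4 → match
5 → no match
6 → no match
7 → match
8 → no match
Total matched: 5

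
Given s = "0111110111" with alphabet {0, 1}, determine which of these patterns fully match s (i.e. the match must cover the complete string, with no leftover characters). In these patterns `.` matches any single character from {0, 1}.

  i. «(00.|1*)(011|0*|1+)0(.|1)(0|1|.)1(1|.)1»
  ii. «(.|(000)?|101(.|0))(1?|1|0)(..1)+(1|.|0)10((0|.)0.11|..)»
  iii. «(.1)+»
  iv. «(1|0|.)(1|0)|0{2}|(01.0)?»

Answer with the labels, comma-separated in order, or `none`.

iii

i → no match
ii → no match
iii → match
iv → no match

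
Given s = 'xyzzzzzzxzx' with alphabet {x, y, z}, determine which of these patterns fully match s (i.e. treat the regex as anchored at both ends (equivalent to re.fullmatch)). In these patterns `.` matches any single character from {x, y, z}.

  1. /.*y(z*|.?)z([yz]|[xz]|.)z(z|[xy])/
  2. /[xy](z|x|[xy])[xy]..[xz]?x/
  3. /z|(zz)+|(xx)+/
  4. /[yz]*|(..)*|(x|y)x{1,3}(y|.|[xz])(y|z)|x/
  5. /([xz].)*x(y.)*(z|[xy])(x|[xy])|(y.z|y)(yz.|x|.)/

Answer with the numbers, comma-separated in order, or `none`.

1, 5

1 → match
2 → no match
3 → no match
4 → no match
5 → match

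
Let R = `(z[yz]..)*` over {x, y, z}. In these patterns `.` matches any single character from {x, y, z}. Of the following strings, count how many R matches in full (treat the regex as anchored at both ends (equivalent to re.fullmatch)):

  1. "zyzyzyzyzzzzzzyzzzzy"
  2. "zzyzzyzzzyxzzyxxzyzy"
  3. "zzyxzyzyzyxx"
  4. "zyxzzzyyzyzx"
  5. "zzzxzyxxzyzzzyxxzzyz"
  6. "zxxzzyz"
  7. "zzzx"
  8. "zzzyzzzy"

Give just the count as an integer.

7

1 → match
2 → match
3. "zzyxzyzyzyxx" → match
4. "zyxzzzyyzyzx" → match
5 → match
6. "zxxzzyz" → no match
7. "zzzx" → match
8. "zzzyzzzy" → match
Total matched: 7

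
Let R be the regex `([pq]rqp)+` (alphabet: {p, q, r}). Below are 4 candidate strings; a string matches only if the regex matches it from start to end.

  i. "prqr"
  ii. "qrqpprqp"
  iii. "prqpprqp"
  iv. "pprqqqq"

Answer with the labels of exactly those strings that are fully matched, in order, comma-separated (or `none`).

i → no match — must end with "rqp"
ii → match
iii → match
iv → no match — must end with "rqp"

ii, iii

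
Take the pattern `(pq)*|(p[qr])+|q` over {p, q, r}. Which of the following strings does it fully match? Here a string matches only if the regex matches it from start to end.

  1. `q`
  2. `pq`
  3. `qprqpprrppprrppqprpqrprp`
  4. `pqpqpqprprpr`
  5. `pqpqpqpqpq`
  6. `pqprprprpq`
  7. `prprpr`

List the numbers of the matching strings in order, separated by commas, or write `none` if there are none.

1, 2, 4, 5, 6, 7

1 → match
2 → match
3 → no match
4 → match
5 → match
6 → match
7 → match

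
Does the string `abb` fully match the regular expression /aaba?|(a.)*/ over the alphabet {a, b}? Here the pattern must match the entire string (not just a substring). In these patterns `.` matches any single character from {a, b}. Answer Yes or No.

No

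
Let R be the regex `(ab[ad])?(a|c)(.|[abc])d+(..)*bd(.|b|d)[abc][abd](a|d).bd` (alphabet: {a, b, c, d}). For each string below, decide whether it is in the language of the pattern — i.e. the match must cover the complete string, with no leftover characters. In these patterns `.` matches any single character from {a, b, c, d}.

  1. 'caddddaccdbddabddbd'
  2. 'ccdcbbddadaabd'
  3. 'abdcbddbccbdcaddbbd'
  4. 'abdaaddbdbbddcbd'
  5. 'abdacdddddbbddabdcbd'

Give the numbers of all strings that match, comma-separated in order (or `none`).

1 → match
2 → match
3 → match
4 → match
5 → match

1, 2, 3, 4, 5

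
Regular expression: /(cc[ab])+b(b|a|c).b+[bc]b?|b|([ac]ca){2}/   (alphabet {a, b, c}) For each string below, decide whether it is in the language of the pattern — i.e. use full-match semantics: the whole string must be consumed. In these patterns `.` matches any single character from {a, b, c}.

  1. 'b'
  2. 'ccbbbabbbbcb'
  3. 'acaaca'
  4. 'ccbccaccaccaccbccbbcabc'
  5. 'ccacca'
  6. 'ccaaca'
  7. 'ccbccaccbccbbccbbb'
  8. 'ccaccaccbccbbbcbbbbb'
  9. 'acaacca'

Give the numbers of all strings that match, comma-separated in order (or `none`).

1, 2, 3, 4, 5, 6, 7, 8

1 → match
2 → match
3 → match
4 → match
5 → match
6 → match
7 → match
8 → match
9 → no match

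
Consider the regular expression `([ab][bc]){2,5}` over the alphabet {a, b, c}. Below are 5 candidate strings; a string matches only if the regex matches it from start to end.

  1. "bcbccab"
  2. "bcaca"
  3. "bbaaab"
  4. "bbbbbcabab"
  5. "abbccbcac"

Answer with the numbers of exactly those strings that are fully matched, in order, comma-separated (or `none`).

1 → no match
2 → no match
3 → no match
4 → match
5 → no match

4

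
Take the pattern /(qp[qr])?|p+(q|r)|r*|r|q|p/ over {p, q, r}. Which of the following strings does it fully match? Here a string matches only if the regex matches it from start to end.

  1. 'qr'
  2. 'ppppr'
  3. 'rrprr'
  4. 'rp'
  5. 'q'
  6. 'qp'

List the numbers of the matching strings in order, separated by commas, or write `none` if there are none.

2, 5

1. 'qr' → no match
2. 'ppppr' → match
3. 'rrprr' → no match
4. 'rp' → no match
5. 'q' → match
6. 'qp' → no match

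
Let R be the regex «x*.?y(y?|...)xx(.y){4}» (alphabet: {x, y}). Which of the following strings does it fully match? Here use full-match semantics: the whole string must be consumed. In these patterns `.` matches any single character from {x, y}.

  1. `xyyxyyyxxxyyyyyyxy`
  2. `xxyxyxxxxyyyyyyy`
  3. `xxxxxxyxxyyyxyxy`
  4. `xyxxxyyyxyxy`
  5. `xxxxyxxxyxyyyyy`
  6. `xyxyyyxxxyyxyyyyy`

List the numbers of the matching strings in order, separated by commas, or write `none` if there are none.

1 → no match
2 → match
3 → no match
4 → match
5 → match
6 → no match

2, 4, 5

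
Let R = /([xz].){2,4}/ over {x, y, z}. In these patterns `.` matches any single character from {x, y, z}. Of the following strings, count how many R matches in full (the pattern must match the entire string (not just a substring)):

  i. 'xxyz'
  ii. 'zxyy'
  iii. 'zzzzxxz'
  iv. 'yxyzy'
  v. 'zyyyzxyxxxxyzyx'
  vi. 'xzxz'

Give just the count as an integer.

i. 'xxyz' → no match
ii. 'zxyy' → no match
iii. 'zzzzxxz' → no match
iv. 'yxyzy' → no match
v → no match
vi. 'xzxz' → match
Total matched: 1

1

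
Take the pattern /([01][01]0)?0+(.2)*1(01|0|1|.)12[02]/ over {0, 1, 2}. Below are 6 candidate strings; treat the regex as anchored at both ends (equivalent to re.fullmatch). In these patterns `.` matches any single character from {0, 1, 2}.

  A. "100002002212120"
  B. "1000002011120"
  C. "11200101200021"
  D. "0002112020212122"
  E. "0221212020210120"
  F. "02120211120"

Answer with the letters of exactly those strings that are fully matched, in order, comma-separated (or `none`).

A → no match
B → no match
C → no match
D → no match
E → match
F → no match

E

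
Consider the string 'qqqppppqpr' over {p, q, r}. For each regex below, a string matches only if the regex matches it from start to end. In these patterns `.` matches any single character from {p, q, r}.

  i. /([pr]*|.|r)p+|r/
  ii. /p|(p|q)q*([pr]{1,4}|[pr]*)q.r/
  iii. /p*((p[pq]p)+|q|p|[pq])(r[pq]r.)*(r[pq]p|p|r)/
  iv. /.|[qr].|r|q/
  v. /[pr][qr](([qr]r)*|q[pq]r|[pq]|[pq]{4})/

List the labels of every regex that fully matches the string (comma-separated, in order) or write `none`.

i → no match
ii → match
iii → no match
iv → no match
v → no match

ii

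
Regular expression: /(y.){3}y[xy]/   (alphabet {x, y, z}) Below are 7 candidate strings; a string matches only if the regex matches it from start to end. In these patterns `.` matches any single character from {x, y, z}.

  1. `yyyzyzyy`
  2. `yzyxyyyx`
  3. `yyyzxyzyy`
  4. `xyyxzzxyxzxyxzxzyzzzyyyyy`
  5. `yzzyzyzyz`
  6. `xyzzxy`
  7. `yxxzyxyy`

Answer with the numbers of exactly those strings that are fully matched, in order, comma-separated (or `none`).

1, 2

1 → match
2 → match
3 → no match
4 → no match — must start with `y`
5 → no match
6 → no match — must start with `y`
7 → no match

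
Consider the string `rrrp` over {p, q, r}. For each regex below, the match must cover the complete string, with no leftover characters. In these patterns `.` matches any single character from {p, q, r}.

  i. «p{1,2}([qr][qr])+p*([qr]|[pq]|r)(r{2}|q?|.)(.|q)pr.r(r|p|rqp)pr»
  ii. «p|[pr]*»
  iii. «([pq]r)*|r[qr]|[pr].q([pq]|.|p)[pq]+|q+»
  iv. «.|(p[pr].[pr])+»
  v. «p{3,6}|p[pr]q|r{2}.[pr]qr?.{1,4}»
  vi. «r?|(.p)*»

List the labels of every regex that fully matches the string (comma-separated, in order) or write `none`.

i → no match — must start with `p`
ii → match
iii → no match
iv → no match
v → no match
vi → no match

ii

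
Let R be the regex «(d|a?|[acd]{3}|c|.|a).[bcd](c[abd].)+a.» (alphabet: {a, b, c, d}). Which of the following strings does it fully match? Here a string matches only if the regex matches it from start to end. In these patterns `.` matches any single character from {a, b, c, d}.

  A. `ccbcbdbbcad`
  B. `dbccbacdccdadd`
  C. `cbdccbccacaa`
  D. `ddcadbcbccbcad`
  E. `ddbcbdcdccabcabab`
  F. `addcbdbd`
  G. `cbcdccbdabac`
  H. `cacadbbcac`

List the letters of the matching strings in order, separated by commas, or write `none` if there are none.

A → no match
B → no match
C → no match
D → no match
E → match
F → no match
G → no match
H → no match

E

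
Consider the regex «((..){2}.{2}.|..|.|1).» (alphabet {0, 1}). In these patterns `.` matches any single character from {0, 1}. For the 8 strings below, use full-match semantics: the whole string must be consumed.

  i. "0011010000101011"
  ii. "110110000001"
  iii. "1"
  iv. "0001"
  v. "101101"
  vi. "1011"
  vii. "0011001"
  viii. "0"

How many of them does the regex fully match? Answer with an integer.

0

i → no match
ii. "110110000001" → no match
iii. "1" → no match
iv. "0001" → no match
v. "101101" → no match
vi. "1011" → no match
vii. "0011001" → no match
viii. "0" → no match
Total matched: 0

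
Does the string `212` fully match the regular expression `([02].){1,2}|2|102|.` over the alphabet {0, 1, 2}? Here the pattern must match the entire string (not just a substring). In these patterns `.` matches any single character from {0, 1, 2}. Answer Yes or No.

No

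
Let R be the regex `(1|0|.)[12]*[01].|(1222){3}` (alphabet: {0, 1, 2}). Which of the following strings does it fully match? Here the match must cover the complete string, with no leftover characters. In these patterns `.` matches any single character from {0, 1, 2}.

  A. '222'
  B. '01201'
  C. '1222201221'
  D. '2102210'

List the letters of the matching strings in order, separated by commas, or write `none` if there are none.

B

A. '222' → no match
B. '01201' → match
C. '1222201221' → no match
D. '2102210' → no match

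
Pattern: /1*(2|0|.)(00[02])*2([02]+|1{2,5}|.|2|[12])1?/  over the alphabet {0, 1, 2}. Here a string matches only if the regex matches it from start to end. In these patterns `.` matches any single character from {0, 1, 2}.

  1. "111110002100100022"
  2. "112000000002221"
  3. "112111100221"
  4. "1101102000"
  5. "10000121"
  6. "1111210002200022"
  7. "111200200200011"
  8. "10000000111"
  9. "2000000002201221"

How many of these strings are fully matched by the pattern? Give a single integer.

1 → no match
2 → match
3 → no match
4 → no match
5 → no match
6 → no match
7 → no match
8 → no match
9 → no match
Total matched: 1

1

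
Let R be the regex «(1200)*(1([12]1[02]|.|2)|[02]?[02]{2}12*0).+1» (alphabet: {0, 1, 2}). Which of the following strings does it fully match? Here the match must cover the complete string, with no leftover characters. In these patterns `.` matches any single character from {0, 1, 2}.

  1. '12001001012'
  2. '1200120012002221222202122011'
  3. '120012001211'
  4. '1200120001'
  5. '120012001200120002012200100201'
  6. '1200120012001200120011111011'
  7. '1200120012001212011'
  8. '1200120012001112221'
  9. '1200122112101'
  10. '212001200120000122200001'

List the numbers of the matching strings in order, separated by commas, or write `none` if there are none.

2, 3, 4, 5, 6, 7, 8, 9

1 → no match — must end with '1'
2 → match
3 → match
4 → match
5 → match
6 → match
7 → match
8 → match
9 → match
10 → no match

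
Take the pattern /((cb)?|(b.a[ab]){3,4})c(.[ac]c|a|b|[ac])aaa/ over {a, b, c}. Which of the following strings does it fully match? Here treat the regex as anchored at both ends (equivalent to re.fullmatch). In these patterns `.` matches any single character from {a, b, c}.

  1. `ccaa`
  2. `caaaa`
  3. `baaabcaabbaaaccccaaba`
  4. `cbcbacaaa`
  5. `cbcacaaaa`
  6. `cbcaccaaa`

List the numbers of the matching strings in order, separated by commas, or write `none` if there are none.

1 → no match — must end with `aaa`
2 → match
3 → no match — must end with `aaa`
4 → match
5 → no match
6 → match

2, 4, 6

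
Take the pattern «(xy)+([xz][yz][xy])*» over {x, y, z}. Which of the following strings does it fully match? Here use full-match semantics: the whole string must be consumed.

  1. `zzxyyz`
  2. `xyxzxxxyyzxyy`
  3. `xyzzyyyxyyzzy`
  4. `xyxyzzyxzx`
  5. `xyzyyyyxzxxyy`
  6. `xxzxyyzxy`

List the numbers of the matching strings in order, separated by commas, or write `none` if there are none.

4

1 → no match — must start with `xy`
2 → no match
3 → no match
4 → match
5 → no match
6 → no match — must start with `xy`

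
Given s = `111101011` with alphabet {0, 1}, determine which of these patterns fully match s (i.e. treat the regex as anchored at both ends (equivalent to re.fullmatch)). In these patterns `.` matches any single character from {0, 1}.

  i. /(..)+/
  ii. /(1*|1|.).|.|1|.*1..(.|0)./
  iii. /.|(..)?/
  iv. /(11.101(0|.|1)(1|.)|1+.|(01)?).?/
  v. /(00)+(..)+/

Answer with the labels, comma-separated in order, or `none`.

i → no match
ii → no match
iii → no match
iv → match
v → no match — must start with `00`

iv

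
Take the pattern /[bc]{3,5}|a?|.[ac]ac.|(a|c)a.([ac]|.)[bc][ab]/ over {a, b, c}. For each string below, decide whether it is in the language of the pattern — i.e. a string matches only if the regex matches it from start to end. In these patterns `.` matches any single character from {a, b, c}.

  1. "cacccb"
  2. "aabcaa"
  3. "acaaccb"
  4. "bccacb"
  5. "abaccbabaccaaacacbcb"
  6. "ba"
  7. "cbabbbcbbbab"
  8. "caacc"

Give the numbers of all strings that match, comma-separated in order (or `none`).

1 → match
2 → no match
3 → no match
4 → no match
5 → no match
6 → no match
7 → no match
8 → match

1, 8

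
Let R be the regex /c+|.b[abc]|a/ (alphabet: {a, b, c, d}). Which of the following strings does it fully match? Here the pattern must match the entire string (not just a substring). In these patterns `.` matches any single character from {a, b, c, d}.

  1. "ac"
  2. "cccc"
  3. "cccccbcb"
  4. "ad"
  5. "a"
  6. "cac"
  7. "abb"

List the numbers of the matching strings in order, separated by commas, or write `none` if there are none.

2, 5, 7

1 → no match
2 → match
3 → no match
4 → no match
5 → match
6 → no match
7 → match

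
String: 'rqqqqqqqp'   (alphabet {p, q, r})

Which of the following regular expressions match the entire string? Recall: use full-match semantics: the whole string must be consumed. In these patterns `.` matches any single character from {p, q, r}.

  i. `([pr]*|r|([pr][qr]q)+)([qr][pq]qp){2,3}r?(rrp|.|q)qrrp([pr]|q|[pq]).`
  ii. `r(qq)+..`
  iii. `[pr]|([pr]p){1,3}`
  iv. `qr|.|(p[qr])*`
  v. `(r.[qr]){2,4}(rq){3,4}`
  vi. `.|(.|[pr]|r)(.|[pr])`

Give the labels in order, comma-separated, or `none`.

i → no match
ii → match
iii → no match
iv → no match
v → no match — must end with 'rq'
vi → no match

ii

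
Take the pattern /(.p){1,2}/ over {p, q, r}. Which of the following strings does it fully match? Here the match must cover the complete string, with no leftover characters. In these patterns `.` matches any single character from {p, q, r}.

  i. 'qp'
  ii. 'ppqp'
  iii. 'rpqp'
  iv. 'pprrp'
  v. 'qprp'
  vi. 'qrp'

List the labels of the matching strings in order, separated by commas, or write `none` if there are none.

i → match
ii → match
iii → match
iv → no match
v → match
vi → no match

i, ii, iii, v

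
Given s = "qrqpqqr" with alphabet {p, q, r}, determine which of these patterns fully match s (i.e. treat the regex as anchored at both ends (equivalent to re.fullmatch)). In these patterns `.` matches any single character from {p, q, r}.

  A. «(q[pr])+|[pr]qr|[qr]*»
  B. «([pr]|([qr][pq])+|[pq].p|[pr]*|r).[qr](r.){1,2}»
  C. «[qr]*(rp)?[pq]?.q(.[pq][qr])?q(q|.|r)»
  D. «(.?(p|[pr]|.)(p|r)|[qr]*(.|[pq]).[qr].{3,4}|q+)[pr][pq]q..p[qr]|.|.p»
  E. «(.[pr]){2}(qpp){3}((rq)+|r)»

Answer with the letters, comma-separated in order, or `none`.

C

A → no match
B → no match
C → match
D → no match
E → no match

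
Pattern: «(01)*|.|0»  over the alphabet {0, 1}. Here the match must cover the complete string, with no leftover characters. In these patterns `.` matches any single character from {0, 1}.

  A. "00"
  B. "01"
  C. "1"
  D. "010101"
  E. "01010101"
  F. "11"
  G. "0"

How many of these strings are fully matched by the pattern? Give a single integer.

A → no match
B → match
C → match
D → match
E → match
F → no match
G → match
Total matched: 5

5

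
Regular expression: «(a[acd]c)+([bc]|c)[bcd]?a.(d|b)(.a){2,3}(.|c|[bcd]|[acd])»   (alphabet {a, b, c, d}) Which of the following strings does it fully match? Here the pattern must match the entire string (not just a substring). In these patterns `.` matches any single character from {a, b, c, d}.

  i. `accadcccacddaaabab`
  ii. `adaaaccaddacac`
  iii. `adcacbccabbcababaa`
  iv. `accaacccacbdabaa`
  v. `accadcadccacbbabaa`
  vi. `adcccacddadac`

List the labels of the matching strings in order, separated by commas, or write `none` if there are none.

i → match
ii → no match
iii → no match
iv → match
v → match
vi → match

i, iv, v, vi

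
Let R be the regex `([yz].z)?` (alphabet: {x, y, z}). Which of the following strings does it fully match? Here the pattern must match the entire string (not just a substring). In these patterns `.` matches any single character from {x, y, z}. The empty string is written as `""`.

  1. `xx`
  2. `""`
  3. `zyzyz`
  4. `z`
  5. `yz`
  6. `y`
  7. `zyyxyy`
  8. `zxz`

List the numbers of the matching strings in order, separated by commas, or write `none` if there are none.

1 → no match
2 → match
3 → no match
4 → no match
5 → no match
6 → no match
7 → no match
8 → match

2, 8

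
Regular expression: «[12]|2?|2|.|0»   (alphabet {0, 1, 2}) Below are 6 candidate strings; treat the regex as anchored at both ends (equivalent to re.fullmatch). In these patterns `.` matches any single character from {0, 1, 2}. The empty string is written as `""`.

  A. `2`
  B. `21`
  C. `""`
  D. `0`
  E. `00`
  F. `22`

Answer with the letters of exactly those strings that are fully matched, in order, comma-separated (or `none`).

A, C, D

A → match
B → no match
C → match
D → match
E → no match
F → no match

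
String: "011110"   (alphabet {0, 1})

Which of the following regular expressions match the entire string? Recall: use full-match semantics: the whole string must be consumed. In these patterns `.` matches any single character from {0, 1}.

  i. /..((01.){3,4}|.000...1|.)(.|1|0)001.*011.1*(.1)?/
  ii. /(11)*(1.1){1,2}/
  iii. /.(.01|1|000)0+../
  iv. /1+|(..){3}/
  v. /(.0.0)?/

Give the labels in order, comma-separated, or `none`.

iv

i → no match
ii → no match — must end with "1"
iii → no match
iv → match
v → no match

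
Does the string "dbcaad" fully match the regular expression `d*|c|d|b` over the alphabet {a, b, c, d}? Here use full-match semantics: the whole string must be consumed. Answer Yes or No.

No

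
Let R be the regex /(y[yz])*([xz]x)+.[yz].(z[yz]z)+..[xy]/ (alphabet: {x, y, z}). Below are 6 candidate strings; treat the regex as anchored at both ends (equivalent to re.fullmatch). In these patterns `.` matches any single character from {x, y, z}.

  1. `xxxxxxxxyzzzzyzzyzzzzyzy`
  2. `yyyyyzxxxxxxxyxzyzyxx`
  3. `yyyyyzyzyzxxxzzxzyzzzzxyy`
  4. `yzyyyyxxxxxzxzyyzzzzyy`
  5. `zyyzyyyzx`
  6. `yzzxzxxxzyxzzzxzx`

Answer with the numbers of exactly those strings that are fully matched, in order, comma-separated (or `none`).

1 → no match
2 → match
3 → no match
4 → no match
5. `zyyzyyyzx` → no match
6 → match

2, 6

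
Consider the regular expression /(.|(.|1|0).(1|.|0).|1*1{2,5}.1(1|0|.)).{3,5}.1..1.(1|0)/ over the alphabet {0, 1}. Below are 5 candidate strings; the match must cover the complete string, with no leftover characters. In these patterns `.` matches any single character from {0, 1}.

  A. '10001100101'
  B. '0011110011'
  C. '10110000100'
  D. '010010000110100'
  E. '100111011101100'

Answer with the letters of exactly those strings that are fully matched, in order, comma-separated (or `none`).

A → match
B → no match
C → no match
D → match
E → match

A, D, E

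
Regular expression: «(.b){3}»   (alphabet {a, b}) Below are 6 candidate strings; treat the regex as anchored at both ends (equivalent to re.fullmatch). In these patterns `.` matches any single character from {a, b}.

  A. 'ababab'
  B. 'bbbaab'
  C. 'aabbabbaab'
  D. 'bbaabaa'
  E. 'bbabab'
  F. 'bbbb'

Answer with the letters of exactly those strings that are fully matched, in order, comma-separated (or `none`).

A, E

A → match
B → no match
C → no match
D → no match — must end with 'b'
E → match
F → no match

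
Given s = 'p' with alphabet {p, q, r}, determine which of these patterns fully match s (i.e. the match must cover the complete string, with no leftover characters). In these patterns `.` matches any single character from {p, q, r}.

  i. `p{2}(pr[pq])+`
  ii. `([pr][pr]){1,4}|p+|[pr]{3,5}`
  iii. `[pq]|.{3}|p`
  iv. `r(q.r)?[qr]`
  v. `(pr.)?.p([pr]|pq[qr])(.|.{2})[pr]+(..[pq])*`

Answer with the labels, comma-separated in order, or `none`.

i → no match
ii → match
iii → match
iv → no match — must start with 'r'
v → no match

ii, iii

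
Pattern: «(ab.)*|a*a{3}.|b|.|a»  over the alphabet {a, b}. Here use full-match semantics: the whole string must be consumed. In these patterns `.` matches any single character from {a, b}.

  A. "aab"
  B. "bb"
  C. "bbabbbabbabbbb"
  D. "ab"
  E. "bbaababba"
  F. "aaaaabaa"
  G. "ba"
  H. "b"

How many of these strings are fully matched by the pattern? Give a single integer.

1

A. "aab" → no match
B. "bb" → no match
C → no match
D. "ab" → no match
E. "bbaababba" → no match
F. "aaaaabaa" → no match
G. "ba" → no match
H. "b" → match
Total matched: 1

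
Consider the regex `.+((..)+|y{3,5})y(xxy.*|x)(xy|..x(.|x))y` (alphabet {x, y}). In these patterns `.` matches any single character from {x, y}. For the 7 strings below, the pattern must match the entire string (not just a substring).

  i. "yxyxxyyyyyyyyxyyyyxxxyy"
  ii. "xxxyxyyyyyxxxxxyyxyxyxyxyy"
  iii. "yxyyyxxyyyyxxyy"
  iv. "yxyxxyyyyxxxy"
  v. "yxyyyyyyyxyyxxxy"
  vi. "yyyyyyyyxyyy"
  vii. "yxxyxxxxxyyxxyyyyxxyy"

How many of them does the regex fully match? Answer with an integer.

2

i → no match
ii → no match
iii → match
iv → no match
v → no match
vi → no match
vii → match
Total matched: 2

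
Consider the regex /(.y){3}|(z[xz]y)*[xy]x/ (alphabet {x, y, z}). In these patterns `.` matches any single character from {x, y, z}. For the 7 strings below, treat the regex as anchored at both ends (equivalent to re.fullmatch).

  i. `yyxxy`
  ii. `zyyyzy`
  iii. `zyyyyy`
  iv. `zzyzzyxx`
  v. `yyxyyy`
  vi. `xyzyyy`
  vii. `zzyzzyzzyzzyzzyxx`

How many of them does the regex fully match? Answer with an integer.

6

i → no match
ii → match
iii → match
iv → match
v → match
vi → match
vii → match
Total matched: 6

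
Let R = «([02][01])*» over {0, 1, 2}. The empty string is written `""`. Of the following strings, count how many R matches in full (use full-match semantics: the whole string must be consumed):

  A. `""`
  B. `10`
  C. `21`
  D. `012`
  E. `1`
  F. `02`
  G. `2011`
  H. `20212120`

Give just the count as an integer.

3

A → match
B → no match
C → match
D → no match
E → no match
F → no match
G → no match
H → match
Total matched: 3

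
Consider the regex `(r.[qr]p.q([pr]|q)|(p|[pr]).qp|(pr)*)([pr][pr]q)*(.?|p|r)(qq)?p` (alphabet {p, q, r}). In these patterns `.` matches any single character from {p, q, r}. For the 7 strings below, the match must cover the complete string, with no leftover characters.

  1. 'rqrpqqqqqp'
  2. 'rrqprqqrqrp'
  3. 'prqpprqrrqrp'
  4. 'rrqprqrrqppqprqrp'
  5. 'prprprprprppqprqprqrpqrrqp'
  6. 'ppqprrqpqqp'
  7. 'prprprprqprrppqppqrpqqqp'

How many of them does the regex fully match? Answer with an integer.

5

1 → match
2 → no match
3 → match
4 → match
5 → match
6 → match
7 → no match
Total matched: 5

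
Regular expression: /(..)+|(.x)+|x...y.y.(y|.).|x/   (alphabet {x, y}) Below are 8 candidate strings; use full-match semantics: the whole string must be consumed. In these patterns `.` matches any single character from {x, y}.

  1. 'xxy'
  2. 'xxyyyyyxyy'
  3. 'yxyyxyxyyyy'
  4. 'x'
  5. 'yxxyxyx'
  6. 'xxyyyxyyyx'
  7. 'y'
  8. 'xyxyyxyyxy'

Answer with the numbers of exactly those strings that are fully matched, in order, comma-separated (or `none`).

1. 'xxy' → no match
2. 'xxyyyyyxyy' → match
3. 'yxyyxyxyyyy' → no match
4. 'x' → match
5. 'yxxyxyx' → no match
6. 'xxyyyxyyyx' → match
7. 'y' → no match
8. 'xyxyyxyyxy' → match

2, 4, 6, 8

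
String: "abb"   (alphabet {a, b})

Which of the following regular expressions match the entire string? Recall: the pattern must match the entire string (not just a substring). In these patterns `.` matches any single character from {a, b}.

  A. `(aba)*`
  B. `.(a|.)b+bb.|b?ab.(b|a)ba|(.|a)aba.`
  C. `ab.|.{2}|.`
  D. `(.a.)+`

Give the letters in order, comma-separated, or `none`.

A → no match
B → no match
C → match
D → no match

C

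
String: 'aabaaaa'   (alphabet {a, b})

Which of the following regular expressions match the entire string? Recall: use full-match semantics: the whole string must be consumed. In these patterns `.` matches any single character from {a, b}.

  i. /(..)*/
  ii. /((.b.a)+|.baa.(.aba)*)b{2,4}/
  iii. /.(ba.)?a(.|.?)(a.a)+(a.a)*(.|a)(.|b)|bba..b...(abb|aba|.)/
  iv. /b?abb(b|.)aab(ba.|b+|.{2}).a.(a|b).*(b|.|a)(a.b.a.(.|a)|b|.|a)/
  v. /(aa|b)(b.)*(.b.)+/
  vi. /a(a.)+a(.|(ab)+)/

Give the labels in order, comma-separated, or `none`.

i → no match
ii → no match — must end with 'b'
iii → no match
iv → no match
v → no match
vi → match

vi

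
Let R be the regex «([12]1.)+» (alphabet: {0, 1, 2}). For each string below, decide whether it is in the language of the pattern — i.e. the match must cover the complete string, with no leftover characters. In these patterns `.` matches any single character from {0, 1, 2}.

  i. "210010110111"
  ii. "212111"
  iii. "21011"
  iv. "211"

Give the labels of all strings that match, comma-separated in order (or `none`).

i → no match
ii → match
iii → no match
iv → match

ii, iv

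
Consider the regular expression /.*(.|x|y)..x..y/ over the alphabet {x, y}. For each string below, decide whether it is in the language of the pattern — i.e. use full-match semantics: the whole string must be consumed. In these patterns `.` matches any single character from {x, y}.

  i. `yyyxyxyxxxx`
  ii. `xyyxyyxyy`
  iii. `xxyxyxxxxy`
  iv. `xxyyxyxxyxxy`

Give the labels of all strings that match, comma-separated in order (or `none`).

i → no match — must end with `y`
ii → no match
iii → match
iv → no match

iii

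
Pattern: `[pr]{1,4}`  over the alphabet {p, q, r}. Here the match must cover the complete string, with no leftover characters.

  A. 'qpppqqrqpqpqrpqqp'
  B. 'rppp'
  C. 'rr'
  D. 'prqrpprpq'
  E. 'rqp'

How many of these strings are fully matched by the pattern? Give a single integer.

A → no match
B → match
C → match
D → no match
E → no match
Total matched: 2

2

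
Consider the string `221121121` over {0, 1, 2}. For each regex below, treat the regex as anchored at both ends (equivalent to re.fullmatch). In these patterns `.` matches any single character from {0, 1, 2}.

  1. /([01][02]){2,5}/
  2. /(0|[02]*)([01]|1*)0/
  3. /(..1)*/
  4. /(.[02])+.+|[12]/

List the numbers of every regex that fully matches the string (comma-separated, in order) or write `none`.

3, 4

1 → no match
2 → no match — must end with `0`
3 → match
4 → match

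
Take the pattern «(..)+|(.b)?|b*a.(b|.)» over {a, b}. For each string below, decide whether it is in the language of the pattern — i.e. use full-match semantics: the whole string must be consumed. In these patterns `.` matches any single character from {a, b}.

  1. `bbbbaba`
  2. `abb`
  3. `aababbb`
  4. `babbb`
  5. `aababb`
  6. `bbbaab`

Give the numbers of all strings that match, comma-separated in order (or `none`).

1, 2, 5, 6

1 → match
2 → match
3 → no match
4 → no match
5 → match
6 → match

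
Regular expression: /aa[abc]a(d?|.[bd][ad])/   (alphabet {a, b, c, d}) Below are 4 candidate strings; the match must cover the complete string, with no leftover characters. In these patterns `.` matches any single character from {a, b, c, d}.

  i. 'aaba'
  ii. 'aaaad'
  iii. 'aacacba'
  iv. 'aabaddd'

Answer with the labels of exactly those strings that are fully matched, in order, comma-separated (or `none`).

i, ii, iii, iv

i → match
ii → match
iii → match
iv → match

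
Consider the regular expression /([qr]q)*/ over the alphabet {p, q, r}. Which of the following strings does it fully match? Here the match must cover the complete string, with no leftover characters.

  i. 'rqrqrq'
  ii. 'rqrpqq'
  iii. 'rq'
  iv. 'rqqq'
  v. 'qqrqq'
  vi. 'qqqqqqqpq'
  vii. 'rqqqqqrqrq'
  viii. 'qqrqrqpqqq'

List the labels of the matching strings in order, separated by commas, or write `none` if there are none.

i, iii, iv, vii

i. 'rqrqrq' → match
ii. 'rqrpqq' → no match
iii. 'rq' → match
iv. 'rqqq' → match
v. 'qqrqq' → no match
vi. 'qqqqqqqpq' → no match
vii. 'rqqqqqrqrq' → match
viii. 'qqrqrqpqqq' → no match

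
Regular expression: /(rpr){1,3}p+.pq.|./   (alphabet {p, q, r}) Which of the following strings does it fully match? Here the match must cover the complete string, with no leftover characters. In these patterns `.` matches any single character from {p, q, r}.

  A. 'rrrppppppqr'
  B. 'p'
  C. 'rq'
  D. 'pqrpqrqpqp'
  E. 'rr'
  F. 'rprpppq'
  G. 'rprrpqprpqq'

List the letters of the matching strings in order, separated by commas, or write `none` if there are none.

B

A → no match
B → match
C → no match
D → no match
E → no match
F → no match
G → no match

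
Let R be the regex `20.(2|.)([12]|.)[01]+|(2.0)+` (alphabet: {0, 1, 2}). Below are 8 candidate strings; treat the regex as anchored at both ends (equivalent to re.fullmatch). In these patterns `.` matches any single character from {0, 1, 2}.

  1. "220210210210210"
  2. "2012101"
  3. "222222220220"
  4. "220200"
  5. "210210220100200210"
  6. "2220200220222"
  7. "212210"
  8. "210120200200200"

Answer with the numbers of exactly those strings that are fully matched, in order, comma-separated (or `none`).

1, 2, 4

1 → match
2. "2012101" → match
3. "222222220220" → no match
4. "220200" → match
5 → no match
6 → no match
7. "212210" → no match
8 → no match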